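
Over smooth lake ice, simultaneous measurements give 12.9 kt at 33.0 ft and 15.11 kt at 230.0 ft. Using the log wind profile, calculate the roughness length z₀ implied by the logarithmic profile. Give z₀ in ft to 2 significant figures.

z₀ ≈ 0.00039 ft

Log law: V(z) ∝ ln(z/z₀). With r = V₁/V₂ = 12.9/15.11 = 0.85374,
r · ln(z₂/z₀) = ln(z₁/z₀) ⇒ ln z₀ = (ln z₁ − r·ln z₂)/(1 − r)
ln z₀ = (3.49651 − 0.85374×5.43808) / 0.14626 = -7.8366
z₀ = exp(-7.8366) = 0.0003950 ft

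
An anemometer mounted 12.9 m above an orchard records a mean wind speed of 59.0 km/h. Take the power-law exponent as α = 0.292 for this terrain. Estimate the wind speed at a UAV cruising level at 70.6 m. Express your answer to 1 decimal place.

Power-law profile: V₂ = V₁ · (z₂/z₁)^α
V₂ = 59.0 × (70.6/12.9)^0.292 = 59.0 × (5.4729)^0.292
    = 59.0 × 1.6427 = 96.9194 km/h

96.9 km/h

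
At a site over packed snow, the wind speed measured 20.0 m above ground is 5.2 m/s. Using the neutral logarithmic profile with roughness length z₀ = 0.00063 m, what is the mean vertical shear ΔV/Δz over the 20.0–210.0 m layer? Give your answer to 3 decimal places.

Log law: V₂ = V₁ · ln(z₂/z₀)/ln(z₁/z₀) = 5.2 × 12.7169/10.3655 = 6.3796 m/s
ΔV/Δz = (6.3796 − 5.2)/(210.0 − 20.0) = 1.1796/190.0000 = 0.00621 m/s/m

0.006 m/s/m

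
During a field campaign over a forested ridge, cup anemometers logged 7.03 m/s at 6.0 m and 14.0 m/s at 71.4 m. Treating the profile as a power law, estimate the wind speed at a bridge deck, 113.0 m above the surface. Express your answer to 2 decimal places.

15.91 m/s

First find α: α = ln(V₂/V₁)/ln(z₂/z₁) = ln(14.0/7.03)/ln(71.4/6.0) = 0.68887/2.47654 = 0.2782
Extrapolate from 71.4 m to 113.0 m: V₃ = 14.0 × (113.0/71.4)^0.2782 = 14.0 × 1.1362 = 15.9070 m/s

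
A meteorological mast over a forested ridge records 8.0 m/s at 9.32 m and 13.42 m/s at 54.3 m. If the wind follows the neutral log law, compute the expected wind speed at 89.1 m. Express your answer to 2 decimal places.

Log law: V ∝ ln(z/z₀). From the pair, with r = V₁/V₂ = 0.59613,
ln z₀ = (ln z₁ − r·ln z₂)/(1 − r) = (2.2322 − 0.59613×3.9945)/0.40387 = -0.3691 → z₀ = 0.6913 m
V₃ = V₁ · ln(z₃/z₀)/ln(z₁/z₀) = 8.0 × 4.8589/2.6013 = 14.9431 m/s

14.94 m/s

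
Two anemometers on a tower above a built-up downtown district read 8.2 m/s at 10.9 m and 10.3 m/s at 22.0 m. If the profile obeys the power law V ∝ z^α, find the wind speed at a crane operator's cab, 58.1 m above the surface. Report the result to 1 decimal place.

First find α: α = ln(V₂/V₁)/ln(z₂/z₁) = ln(10.3/8.2)/ln(22.0/10.9) = 0.22801/0.70228 = 0.3247
Extrapolate from 22.0 m to 58.1 m: V₃ = 10.3 × (58.1/22.0)^0.3247 = 10.3 × 1.3707 = 14.1178 m/s

14.1 m/s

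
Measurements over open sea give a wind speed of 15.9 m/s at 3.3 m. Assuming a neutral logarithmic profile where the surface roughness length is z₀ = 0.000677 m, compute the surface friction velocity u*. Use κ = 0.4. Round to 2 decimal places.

u* ≈ 0.75 m/s

Log law: V(z) = (u*/κ) · ln(z/z₀) ⇒ u* = κ · V / ln(z/z₀)
u* = 0.4 × 15.9 / ln(3.3/0.000677) = 0.4 × 15.9 / 8.4918
   = 6.3600 / 8.4918 = 0.7490 m/s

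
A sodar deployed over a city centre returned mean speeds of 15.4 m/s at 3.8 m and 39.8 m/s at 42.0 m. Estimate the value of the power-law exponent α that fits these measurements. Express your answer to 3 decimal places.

Power law: V₂/V₁ = (z₂/z₁)^α ⇒ α = ln(V₂/V₁) / ln(z₂/z₁)
α = ln(39.8/15.4) / ln(42.0/3.8) = ln(2.5844) / ln(11.0526)
  = 0.94950 / 2.40267 = 0.39519

α ≈ 0.395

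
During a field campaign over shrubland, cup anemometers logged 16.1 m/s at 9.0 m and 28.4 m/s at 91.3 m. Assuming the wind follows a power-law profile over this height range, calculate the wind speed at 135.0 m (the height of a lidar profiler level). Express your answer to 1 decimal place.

First find α: α = ln(V₂/V₁)/ln(z₂/z₁) = ln(28.4/16.1)/ln(91.3/9.0) = 0.56757/2.31693 = 0.2450
Extrapolate from 91.3 m to 135.0 m: V₃ = 28.4 × (135.0/91.3)^0.2450 = 28.4 × 1.1006 = 31.2557 m/s

31.3 m/s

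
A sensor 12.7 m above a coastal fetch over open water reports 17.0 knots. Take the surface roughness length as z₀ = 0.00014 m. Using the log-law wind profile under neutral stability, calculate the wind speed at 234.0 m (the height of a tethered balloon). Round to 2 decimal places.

Log law: V(z) ∝ ln(z/z₀), so V₂/V₁ = ln(z₂/z₀) / ln(z₁/z₀).
ln(234.0/0.00014) = 14.3292, ln(12.7/0.00014) = 11.4155
V₂ = 17.0 × 14.3292/11.4155 = 17.0 × 1.2552 = 21.3391 knots

21.34 knots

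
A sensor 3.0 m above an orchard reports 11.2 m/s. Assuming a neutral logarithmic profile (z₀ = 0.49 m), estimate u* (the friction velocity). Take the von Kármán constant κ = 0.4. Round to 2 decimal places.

u* ≈ 2.47 m/s

Log law: V(z) = (u*/κ) · ln(z/z₀) ⇒ u* = κ · V / ln(z/z₀)
u* = 0.4 × 11.2 / ln(3.0/0.49) = 0.4 × 11.2 / 1.8120
   = 4.4800 / 1.8120 = 2.4725 m/s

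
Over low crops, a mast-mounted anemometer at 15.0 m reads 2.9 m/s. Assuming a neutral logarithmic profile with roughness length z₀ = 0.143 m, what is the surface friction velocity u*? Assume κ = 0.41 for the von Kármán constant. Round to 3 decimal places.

Log law: V(z) = (u*/κ) · ln(z/z₀) ⇒ u* = κ · V / ln(z/z₀)
u* = 0.41 × 2.9 / ln(15.0/0.143) = 0.41 × 2.9 / 4.6530
   = 1.1890 / 4.6530 = 0.2555 m/s

u* ≈ 0.256 m/s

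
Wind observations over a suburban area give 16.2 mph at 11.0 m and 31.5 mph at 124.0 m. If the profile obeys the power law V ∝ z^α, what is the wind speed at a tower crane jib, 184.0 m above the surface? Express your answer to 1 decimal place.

First find α: α = ln(V₂/V₁)/ln(z₂/z₁) = ln(31.5/16.2)/ln(124.0/11.0) = 0.66498/2.42239 = 0.2745
Extrapolate from 124.0 m to 184.0 m: V₃ = 31.5 × (184.0/124.0)^0.2745 = 31.5 × 1.1144 = 35.1044 mph

35.1 mph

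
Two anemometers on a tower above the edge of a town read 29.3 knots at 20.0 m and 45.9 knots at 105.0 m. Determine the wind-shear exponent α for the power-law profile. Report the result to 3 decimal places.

Power law: V₂/V₁ = (z₂/z₁)^α ⇒ α = ln(V₂/V₁) / ln(z₂/z₁)
α = ln(45.9/29.3) / ln(105.0/20.0) = ln(1.5666) / ln(5.2500)
  = 0.44888 / 1.65823 = 0.27070

α ≈ 0.271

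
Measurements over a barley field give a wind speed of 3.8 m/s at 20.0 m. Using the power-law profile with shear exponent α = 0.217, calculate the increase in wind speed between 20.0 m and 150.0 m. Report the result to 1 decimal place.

2.1 m/s

Power law: V₂ = V₁ · (z₂/z₁)^α = 3.8 × (7.5000)^0.217 = 5.8840 m/s
ΔV = 5.8840 − 3.8 = 2.0840 m/s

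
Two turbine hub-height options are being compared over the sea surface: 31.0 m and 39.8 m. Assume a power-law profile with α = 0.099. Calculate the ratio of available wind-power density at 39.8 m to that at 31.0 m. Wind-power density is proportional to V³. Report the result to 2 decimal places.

Speed ratio: V_B/V_A = (z_B/z_A)^α = (39.8/31.0)^0.099 = (1.2839)^0.099 = 1.02505
Power-density ratio: P_B/P_A = (V_B/V_A)³ = (1.02505)³ = 1.07704

1.08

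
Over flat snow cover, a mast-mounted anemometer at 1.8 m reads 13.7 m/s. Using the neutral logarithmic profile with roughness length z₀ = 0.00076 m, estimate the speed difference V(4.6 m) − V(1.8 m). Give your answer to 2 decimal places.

Log law: V₂ = V₁ · ln(z₂/z₀)/ln(z₁/z₀) = 13.7 × 8.7082/7.7700 = 15.3544 m/s
ΔV = 15.3544 − 13.7 = 1.6544 m/s

1.65 m/s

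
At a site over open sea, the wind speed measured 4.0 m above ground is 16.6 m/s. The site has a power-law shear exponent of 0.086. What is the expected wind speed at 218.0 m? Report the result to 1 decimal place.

Power-law profile: V₂ = V₁ · (z₂/z₁)^α
V₂ = 16.6 × (218.0/4.0)^0.086 = 16.6 × (54.5000)^0.086
    = 16.6 × 1.4104 = 23.4120 m/s

23.4 m/s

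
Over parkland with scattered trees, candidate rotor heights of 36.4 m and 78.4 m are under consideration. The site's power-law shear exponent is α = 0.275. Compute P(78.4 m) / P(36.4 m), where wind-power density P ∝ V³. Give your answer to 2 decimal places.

Speed ratio: V_B/V_A = (z_B/z_A)^α = (78.4/36.4)^0.275 = (2.1538)^0.275 = 1.23491
Power-density ratio: P_B/P_A = (V_B/V_A)³ = (1.23491)³ = 1.88322

1.88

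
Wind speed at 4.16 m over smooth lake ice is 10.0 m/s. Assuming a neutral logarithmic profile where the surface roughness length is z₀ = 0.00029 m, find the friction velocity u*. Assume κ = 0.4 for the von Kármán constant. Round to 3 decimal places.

u* ≈ 0.418 m/s

Log law: V(z) = (u*/κ) · ln(z/z₀) ⇒ u* = κ · V / ln(z/z₀)
u* = 0.4 × 10.0 / ln(4.16/0.00029) = 0.4 × 10.0 / 9.5711
   = 4.0000 / 9.5711 = 0.4179 m/s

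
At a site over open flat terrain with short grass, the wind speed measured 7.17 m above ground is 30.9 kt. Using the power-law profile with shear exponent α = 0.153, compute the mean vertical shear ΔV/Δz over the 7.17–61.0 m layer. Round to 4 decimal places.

0.2225 kt/m

Power law: V₂ = V₁ · (z₂/z₁)^α = 30.9 × (8.5077)^0.153 = 42.8765 kt
ΔV/Δz = (42.8765 − 30.9)/(61.0 − 7.17) = 11.9765/53.8300 = 0.22249 kt/m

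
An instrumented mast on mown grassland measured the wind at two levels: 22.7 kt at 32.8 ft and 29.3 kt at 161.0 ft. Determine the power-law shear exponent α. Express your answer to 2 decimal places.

α ≈ 0.16

Power law: V₂/V₁ = (z₂/z₁)^α ⇒ α = ln(V₂/V₁) / ln(z₂/z₁)
α = ln(29.3/22.7) / ln(161.0/32.8) = ln(1.2907) / ln(4.9085)
  = 0.25522 / 1.59098 = 0.16042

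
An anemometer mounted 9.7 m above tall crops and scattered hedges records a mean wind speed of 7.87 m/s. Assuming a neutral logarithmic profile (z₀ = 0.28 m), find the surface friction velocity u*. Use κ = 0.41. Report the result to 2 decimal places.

Log law: V(z) = (u*/κ) · ln(z/z₀) ⇒ u* = κ · V / ln(z/z₀)
u* = 0.41 × 7.87 / ln(9.7/0.28) = 0.41 × 7.87 / 3.5451
   = 3.2267 / 3.5451 = 0.9102 m/s

u* ≈ 0.91 m/s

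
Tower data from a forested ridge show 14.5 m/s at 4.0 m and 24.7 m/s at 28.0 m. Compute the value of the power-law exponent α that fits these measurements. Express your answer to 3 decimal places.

Power law: V₂/V₁ = (z₂/z₁)^α ⇒ α = ln(V₂/V₁) / ln(z₂/z₁)
α = ln(24.7/14.5) / ln(28.0/4.0) = ln(1.7034) / ln(7.0000)
  = 0.53265 / 1.94591 = 0.27373

α ≈ 0.274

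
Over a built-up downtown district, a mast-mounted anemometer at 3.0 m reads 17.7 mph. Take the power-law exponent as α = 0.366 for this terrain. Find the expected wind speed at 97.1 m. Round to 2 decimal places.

Power-law profile: V₂ = V₁ · (z₂/z₁)^α
V₂ = 17.7 × (97.1/3.0)^0.366 = 17.7 × (32.3667)^0.366
    = 17.7 × 3.5702 = 63.1930 mph

63.19 mph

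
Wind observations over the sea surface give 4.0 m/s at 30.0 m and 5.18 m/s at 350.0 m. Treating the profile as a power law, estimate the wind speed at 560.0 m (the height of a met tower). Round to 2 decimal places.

First find α: α = ln(V₂/V₁)/ln(z₂/z₁) = ln(5.18/4.0)/ln(350.0/30.0) = 0.25851/2.45674 = 0.1052
Extrapolate from 350.0 m to 560.0 m: V₃ = 5.18 × (560.0/350.0)^0.1052 = 5.18 × 1.0507 = 5.4426 m/s

5.44 m/s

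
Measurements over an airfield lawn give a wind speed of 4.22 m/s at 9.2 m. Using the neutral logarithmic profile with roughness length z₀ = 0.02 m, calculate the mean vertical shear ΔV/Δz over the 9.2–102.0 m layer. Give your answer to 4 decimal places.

Log law: V₂ = V₁ · ln(z₂/z₀)/ln(z₁/z₀) = 4.22 × 8.5370/6.1312 = 5.8758 m/s
ΔV/Δz = (5.8758 − 4.22)/(102.0 − 9.2) = 1.6558/92.8000 = 0.01784 m/s/m

0.0178 m/s/m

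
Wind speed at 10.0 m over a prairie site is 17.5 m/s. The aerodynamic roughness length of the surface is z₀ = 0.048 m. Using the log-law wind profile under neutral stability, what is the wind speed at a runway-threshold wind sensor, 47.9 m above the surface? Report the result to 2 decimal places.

Log law: V(z) ∝ ln(z/z₀), so V₂/V₁ = ln(z₂/z₀) / ln(z₁/z₀).
ln(47.9/0.048) = 6.9057, ln(10.0/0.048) = 5.3391
V₂ = 17.5 × 6.9057/5.3391 = 17.5 × 1.2934 = 22.6346 m/s

22.63 m/s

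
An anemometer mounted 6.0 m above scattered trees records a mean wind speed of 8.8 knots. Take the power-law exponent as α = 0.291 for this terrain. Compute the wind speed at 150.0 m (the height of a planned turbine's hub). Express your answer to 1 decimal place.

Power-law profile: V₂ = V₁ · (z₂/z₁)^α
V₂ = 8.8 × (150.0/6.0)^0.291 = 8.8 × (25.0000)^0.291
    = 8.8 × 2.5515 = 22.4535 knots

22.5 knots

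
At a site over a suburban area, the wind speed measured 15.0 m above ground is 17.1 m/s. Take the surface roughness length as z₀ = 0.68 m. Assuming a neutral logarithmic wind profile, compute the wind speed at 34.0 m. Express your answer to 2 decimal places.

21.62 m/s

Log law: V(z) ∝ ln(z/z₀), so V₂/V₁ = ln(z₂/z₀) / ln(z₁/z₀).
ln(34.0/0.68) = 3.9120, ln(15.0/0.68) = 3.0937
V₂ = 17.1 × 3.9120/3.0937 = 17.1 × 1.2645 = 21.6231 m/s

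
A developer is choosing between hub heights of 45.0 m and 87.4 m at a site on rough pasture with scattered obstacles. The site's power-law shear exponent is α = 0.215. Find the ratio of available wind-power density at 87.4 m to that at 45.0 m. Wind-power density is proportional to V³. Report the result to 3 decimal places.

1.534

Speed ratio: V_B/V_A = (z_B/z_A)^α = (87.4/45.0)^0.215 = (1.9422)^0.215 = 1.15341
Power-density ratio: P_B/P_A = (V_B/V_A)³ = (1.15341)³ = 1.53445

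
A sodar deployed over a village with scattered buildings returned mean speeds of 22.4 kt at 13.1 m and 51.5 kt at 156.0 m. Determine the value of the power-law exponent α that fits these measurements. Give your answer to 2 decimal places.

Power law: V₂/V₁ = (z₂/z₁)^α ⇒ α = ln(V₂/V₁) / ln(z₂/z₁)
α = ln(51.5/22.4) / ln(156.0/13.1) = ln(2.2991) / ln(11.9084)
  = 0.83252 / 2.47724 = 0.33607

α ≈ 0.34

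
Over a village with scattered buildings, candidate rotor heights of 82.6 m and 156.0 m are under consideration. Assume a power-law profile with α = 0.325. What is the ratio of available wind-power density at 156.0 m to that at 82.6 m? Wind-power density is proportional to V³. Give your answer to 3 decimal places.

Speed ratio: V_B/V_A = (z_B/z_A)^α = (156.0/82.6)^0.325 = (1.8886)^0.325 = 1.22955
Power-density ratio: P_B/P_A = (V_B/V_A)³ = (1.22955)³ = 1.85884

1.859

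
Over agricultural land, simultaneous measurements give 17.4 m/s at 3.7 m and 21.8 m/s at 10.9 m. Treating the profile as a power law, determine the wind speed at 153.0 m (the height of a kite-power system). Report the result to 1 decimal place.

37.8 m/s

First find α: α = ln(V₂/V₁)/ln(z₂/z₁) = ln(21.8/17.4)/ln(10.9/3.7) = 0.22544/1.08043 = 0.2087
Extrapolate from 10.9 m to 153.0 m: V₃ = 21.8 × (153.0/10.9)^0.2087 = 21.8 × 1.7353 = 37.8305 m/s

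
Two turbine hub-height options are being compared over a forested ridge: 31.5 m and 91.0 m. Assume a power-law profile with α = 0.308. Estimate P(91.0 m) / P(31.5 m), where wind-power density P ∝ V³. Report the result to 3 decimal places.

Speed ratio: V_B/V_A = (z_B/z_A)^α = (91.0/31.5)^0.308 = (2.8889)^0.308 = 1.38645
Power-density ratio: P_B/P_A = (V_B/V_A)³ = (1.38645)³ = 2.66511

2.665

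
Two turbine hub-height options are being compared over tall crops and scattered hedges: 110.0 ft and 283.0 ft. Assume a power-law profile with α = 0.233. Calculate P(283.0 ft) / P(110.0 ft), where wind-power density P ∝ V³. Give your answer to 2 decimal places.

1.94

Speed ratio: V_B/V_A = (z_B/z_A)^α = (283.0/110.0)^0.233 = (2.5727)^0.233 = 1.24630
Power-density ratio: P_B/P_A = (V_B/V_A)³ = (1.24630)³ = 1.93582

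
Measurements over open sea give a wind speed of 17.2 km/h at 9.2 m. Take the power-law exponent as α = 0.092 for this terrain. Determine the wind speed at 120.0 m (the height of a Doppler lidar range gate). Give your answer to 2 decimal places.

21.78 km/h

Power-law profile: V₂ = V₁ · (z₂/z₁)^α
V₂ = 17.2 × (120.0/9.2)^0.092 = 17.2 × (13.0435)^0.092
    = 17.2 × 1.2665 = 21.7844 km/h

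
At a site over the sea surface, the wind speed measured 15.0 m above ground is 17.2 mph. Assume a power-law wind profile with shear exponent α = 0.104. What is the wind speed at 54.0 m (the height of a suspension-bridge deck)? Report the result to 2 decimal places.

Power-law profile: V₂ = V₁ · (z₂/z₁)^α
V₂ = 17.2 × (54.0/15.0)^0.104 = 17.2 × (3.6000)^0.104
    = 17.2 × 1.1425 = 19.6510 mph

19.65 mph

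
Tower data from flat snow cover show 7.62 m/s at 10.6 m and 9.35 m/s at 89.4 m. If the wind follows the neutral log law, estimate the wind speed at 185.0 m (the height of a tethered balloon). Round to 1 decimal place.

9.9 m/s

Log law: V ∝ ln(z/z₀). From the pair, with r = V₁/V₂ = 0.81497,
ln z₀ = (ln z₁ − r·ln z₂)/(1 − r) = (2.3609 − 0.81497×4.4931)/0.18503 = -7.0310 → z₀ = 0.0008841 m
V₃ = V₁ · ln(z₃/z₀)/ln(z₁/z₀) = 7.62 × 12.2513/9.3918 = 9.9400 m/s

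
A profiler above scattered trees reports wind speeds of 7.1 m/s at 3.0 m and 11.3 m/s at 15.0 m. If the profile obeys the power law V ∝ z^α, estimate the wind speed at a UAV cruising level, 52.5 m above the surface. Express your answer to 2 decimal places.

First find α: α = ln(V₂/V₁)/ln(z₂/z₁) = ln(11.3/7.1)/ln(15.0/3.0) = 0.46471/1.60944 = 0.2887
Extrapolate from 15.0 m to 52.5 m: V₃ = 11.3 × (52.5/15.0)^0.2887 = 11.3 × 1.4358 = 16.2245 m/s

16.22 m/s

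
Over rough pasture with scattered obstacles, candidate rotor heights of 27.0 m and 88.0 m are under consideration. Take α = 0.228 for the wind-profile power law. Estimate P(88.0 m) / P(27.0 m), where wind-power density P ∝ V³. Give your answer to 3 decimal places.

2.244

Speed ratio: V_B/V_A = (z_B/z_A)^α = (88.0/27.0)^0.228 = (3.2593)^0.228 = 1.30916
Power-density ratio: P_B/P_A = (V_B/V_A)³ = (1.30916)³ = 2.24374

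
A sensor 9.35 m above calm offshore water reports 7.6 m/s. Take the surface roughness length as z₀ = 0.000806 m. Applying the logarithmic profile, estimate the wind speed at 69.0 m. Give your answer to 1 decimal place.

9.2 m/s

Log law: V(z) ∝ ln(z/z₀), so V₂/V₁ = ln(z₂/z₀) / ln(z₁/z₀).
ln(69.0/0.000806) = 11.3575, ln(9.35/0.000806) = 9.3588
V₂ = 7.6 × 11.3575/9.3588 = 7.6 × 1.2136 = 9.2231 m/s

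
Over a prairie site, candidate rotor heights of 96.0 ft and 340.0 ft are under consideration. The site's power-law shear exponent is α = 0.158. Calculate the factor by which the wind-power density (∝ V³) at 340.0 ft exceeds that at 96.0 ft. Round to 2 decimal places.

Speed ratio: V_B/V_A = (z_B/z_A)^α = (340.0/96.0)^0.158 = (3.5417)^0.158 = 1.22117
Power-density ratio: P_B/P_A = (V_B/V_A)³ = (1.22117)³ = 1.82106

1.82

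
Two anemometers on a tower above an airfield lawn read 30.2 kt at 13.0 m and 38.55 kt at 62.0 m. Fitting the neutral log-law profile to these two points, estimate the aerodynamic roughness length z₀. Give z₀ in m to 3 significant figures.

Log law: V(z) ∝ ln(z/z₀). With r = V₁/V₂ = 30.2/38.55 = 0.78340,
r · ln(z₂/z₀) = ln(z₁/z₀) ⇒ ln z₀ = (ln z₁ − r·ln z₂)/(1 − r)
ln z₀ = (2.56495 − 0.78340×4.12713) / 0.21660 = -3.0851
z₀ = exp(-3.0851) = 0.04573 m

z₀ ≈ 0.0457 m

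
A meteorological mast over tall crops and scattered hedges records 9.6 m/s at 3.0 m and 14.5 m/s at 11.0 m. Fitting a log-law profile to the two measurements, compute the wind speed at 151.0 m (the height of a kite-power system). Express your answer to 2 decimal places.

24.38 m/s

Log law: V ∝ ln(z/z₀). From the pair, with r = V₁/V₂ = 0.66207,
ln z₀ = (ln z₁ − r·ln z₂)/(1 − r) = (1.0986 − 0.66207×2.3979)/0.33793 = -1.4469 → z₀ = 0.2353 m
V₃ = V₁ · ln(z₃/z₀)/ln(z₁/z₀) = 9.6 × 6.4642/2.5455 = 24.3785 m/s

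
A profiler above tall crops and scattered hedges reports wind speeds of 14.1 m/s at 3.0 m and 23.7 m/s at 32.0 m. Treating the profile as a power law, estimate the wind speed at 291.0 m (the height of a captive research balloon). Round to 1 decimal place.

38.5 m/s

First find α: α = ln(V₂/V₁)/ln(z₂/z₁) = ln(23.7/14.1)/ln(32.0/3.0) = 0.51930/2.36712 = 0.2194
Extrapolate from 32.0 m to 291.0 m: V₃ = 23.7 × (291.0/32.0)^0.2194 = 23.7 × 1.6230 = 38.4661 m/s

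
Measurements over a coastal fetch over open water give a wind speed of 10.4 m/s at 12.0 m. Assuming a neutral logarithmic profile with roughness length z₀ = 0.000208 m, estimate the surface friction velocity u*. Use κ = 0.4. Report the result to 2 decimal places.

u* ≈ 0.38 m/s

Log law: V(z) = (u*/κ) · ln(z/z₀) ⇒ u* = κ · V / ln(z/z₀)
u* = 0.4 × 10.4 / ln(12.0/0.000208) = 0.4 × 10.4 / 10.9629
   = 4.1600 / 10.9629 = 0.3795 m/s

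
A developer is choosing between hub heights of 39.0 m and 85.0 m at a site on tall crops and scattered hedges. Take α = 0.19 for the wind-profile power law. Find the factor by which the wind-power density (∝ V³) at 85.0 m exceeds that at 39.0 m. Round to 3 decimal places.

Speed ratio: V_B/V_A = (z_B/z_A)^α = (85.0/39.0)^0.19 = (2.1795)^0.19 = 1.15954
Power-density ratio: P_B/P_A = (V_B/V_A)³ = (1.15954)³ = 1.55906

1.559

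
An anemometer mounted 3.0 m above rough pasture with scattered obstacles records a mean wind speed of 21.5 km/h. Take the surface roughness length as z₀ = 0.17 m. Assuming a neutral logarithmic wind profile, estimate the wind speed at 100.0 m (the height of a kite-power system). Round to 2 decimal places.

Log law: V(z) ∝ ln(z/z₀), so V₂/V₁ = ln(z₂/z₀) / ln(z₁/z₀).
ln(100.0/0.17) = 6.3771, ln(3.0/0.17) = 2.8706
V₂ = 21.5 × 6.3771/2.8706 = 21.5 × 2.2216 = 47.7634 km/h

47.76 km/h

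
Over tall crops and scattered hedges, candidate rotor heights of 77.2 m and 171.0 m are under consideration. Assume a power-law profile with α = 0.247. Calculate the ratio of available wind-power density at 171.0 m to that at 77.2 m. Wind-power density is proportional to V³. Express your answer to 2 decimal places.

Speed ratio: V_B/V_A = (z_B/z_A)^α = (171.0/77.2)^0.247 = (2.2150)^0.247 = 1.21705
Power-density ratio: P_B/P_A = (V_B/V_A)³ = (1.21705)³ = 1.80271

1.80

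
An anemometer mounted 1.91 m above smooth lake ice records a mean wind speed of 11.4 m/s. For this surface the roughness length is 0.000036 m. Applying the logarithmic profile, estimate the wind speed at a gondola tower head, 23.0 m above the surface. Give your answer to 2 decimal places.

14.01 m/s

Log law: V(z) ∝ ln(z/z₀), so V₂/V₁ = ln(z₂/z₀) / ln(z₁/z₀).
ln(23.0/0.000036) = 13.3675, ln(1.91/0.000036) = 10.8791
V₂ = 11.4 × 13.3675/10.8791 = 11.4 × 1.2287 = 14.0075 m/s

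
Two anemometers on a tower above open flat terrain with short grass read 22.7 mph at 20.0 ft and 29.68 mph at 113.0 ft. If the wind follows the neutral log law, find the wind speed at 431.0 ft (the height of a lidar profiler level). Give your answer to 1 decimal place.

Log law: V ∝ ln(z/z₀). From the pair, with r = V₁/V₂ = 0.76482,
ln z₀ = (ln z₁ − r·ln z₂)/(1 − r) = (2.9957 − 0.76482×4.7274)/0.23518 = -2.6359 → z₀ = 0.07166 ft
V₃ = V₁ · ln(z₃/z₀)/ln(z₁/z₀) = 22.7 × 8.7020/5.6316 = 35.0761 mph

35.1 mph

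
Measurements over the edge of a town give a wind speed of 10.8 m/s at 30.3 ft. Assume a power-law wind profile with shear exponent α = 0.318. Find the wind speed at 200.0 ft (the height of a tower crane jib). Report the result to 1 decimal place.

19.7 m/s

Power-law profile: V₂ = V₁ · (z₂/z₁)^α
V₂ = 10.8 × (200.0/30.3)^0.318 = 10.8 × (6.6007)^0.318
    = 10.8 × 1.8223 = 19.6812 m/s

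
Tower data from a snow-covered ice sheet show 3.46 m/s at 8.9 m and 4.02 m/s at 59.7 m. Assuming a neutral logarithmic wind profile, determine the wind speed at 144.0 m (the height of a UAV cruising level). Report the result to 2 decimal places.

4.28 m/s

Log law: V ∝ ln(z/z₀). From the pair, with r = V₁/V₂ = 0.86070,
ln z₀ = (ln z₁ − r·ln z₂)/(1 − r) = (2.1861 − 0.86070×4.0893)/0.13930 = -9.5735 → z₀ = 0.00006955 m
V₃ = V₁ · ln(z₃/z₀)/ln(z₁/z₀) = 3.46 × 14.5433/11.7596 = 4.2791 m/s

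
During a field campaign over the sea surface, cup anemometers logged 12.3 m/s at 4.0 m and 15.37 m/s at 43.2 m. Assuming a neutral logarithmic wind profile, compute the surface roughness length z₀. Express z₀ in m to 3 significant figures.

Log law: V(z) ∝ ln(z/z₀). With r = V₁/V₂ = 12.3/15.37 = 0.80026,
r · ln(z₂/z₀) = ln(z₁/z₀) ⇒ ln z₀ = (ln z₁ − r·ln z₂)/(1 − r)
ln z₀ = (1.38629 − 0.80026×3.76584) / 0.19974 = -8.1474
z₀ = exp(-8.1474) = 0.0002895 m

z₀ ≈ 0.000289 m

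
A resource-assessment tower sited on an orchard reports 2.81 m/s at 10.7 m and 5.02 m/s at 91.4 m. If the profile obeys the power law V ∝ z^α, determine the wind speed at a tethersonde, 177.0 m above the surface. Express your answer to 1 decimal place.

6.0 m/s

First find α: α = ln(V₂/V₁)/ln(z₂/z₁) = ln(5.02/2.81)/ln(91.4/10.7) = 0.58025/2.14500 = 0.2705
Extrapolate from 91.4 m to 177.0 m: V₃ = 5.02 × (177.0/91.4)^0.2705 = 5.02 × 1.1958 = 6.0027 m/s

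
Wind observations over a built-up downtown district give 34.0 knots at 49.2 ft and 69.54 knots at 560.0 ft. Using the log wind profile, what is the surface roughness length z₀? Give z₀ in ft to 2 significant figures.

Log law: V(z) ∝ ln(z/z₀). With r = V₁/V₂ = 34.0/69.54 = 0.48893,
r · ln(z₂/z₀) = ln(z₁/z₀) ⇒ ln z₀ = (ln z₁ − r·ln z₂)/(1 − r)
ln z₀ = (3.89589 − 0.48893×6.32794) / 0.51107 = 1.5692
z₀ = exp(1.5692) = 4.803 ft

z₀ ≈ 4.8 ft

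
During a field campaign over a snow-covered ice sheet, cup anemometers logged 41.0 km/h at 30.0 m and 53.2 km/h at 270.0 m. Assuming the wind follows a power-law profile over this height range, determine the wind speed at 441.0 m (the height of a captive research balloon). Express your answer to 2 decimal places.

First find α: α = ln(V₂/V₁)/ln(z₂/z₁) = ln(53.2/41.0)/ln(270.0/30.0) = 0.26049/2.19722 = 0.1186
Extrapolate from 270.0 m to 441.0 m: V₃ = 53.2 × (441.0/270.0)^0.1186 = 53.2 × 1.0599 = 56.3861 km/h

56.39 km/h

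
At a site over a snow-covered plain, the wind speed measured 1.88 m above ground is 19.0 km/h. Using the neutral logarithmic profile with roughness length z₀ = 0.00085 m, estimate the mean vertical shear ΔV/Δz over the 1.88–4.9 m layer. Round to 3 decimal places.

0.783 km/h/m

Log law: V₂ = V₁ · ln(z₂/z₀)/ln(z₁/z₀) = 19.0 × 8.6595/7.7015 = 21.3633 km/h
ΔV/Δz = (21.3633 − 19.0)/(4.9 − 1.88) = 2.3633/3.0200 = 0.78256 km/h/m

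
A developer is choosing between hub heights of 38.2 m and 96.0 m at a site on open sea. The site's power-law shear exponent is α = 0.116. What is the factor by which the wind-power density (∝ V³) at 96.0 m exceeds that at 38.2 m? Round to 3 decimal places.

Speed ratio: V_B/V_A = (z_B/z_A)^α = (96.0/38.2)^0.116 = (2.5131)^0.116 = 1.11282
Power-density ratio: P_B/P_A = (V_B/V_A)³ = (1.11282)³ = 1.37807

1.378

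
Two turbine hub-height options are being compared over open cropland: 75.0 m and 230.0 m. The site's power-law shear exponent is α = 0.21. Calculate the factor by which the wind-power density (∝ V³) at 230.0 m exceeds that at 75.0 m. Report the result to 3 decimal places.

Speed ratio: V_B/V_A = (z_B/z_A)^α = (230.0/75.0)^0.21 = (3.0667)^0.21 = 1.26532
Power-density ratio: P_B/P_A = (V_B/V_A)³ = (1.26532)³ = 2.02582

2.026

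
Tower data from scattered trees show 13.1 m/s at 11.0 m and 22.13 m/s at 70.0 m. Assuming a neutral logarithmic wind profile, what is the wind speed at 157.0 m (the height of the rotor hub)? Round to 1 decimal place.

Log law: V ∝ ln(z/z₀). From the pair, with r = V₁/V₂ = 0.59196,
ln z₀ = (ln z₁ − r·ln z₂)/(1 − r) = (2.3979 − 0.59196×4.2485)/0.40804 = -0.2868 → z₀ = 0.7507 m
V₃ = V₁ · ln(z₃/z₀)/ln(z₁/z₀) = 13.1 × 5.3431/2.6847 = 26.0714 m/s

26.1 m/s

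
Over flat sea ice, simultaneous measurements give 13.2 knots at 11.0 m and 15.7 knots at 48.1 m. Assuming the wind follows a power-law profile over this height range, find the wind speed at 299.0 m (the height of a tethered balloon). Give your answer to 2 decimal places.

19.46 knots

First find α: α = ln(V₂/V₁)/ln(z₂/z₁) = ln(15.7/13.2)/ln(48.1/11.0) = 0.17344/1.47539 = 0.1176
Extrapolate from 48.1 m to 299.0 m: V₃ = 15.7 × (299.0/48.1)^0.1176 = 15.7 × 1.2396 = 19.4619 knots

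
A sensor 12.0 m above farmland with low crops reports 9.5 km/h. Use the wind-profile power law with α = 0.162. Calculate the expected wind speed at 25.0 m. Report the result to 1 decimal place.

Power-law profile: V₂ = V₁ · (z₂/z₁)^α
V₂ = 9.5 × (25.0/12.0)^0.162 = 9.5 × (2.0833)^0.162
    = 9.5 × 1.1263 = 10.6995 km/h

10.7 km/h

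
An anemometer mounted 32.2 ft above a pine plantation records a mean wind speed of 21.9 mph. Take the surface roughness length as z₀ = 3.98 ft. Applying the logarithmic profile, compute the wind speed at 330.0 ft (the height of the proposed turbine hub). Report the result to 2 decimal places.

46.28 mph

Log law: V(z) ∝ ln(z/z₀), so V₂/V₁ = ln(z₂/z₀) / ln(z₁/z₀).
ln(330.0/3.98) = 4.4178, ln(32.2/3.98) = 2.0907
V₂ = 21.9 × 4.4178/2.0907 = 21.9 × 2.1131 = 46.2767 mph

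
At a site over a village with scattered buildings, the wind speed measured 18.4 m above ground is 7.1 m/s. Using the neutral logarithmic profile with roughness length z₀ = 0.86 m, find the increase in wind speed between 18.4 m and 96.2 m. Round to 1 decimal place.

Log law: V₂ = V₁ · ln(z₂/z₀)/ln(z₁/z₀) = 7.1 × 4.7173/3.0632 = 10.9339 m/s
ΔV = 10.9339 − 7.1 = 3.8339 m/s

3.8 m/s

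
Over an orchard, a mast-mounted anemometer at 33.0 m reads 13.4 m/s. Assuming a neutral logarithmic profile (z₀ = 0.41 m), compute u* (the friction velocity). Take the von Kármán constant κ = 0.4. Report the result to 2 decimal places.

Log law: V(z) = (u*/κ) · ln(z/z₀) ⇒ u* = κ · V / ln(z/z₀)
u* = 0.4 × 13.4 / ln(33.0/0.41) = 0.4 × 13.4 / 4.3881
   = 5.3600 / 4.3881 = 1.2215 m/s

u* ≈ 1.22 m/s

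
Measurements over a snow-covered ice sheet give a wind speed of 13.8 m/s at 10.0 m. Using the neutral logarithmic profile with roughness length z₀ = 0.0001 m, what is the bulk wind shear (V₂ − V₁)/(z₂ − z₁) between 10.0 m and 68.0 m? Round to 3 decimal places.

0.040 m/s/m

Log law: V₂ = V₁ · ln(z₂/z₀)/ln(z₁/z₀) = 13.8 × 13.4298/11.5129 = 16.0977 m/s
ΔV/Δz = (16.0977 − 13.8)/(68.0 − 10.0) = 2.2977/58.0000 = 0.03962 m/s/m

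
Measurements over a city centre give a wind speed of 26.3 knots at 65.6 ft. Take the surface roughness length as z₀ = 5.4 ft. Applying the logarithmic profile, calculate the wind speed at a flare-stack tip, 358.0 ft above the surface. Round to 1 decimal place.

Log law: V(z) ∝ ln(z/z₀), so V₂/V₁ = ln(z₂/z₀) / ln(z₁/z₀).
ln(358.0/5.4) = 4.1941, ln(65.6/5.4) = 2.4972
V₂ = 26.3 × 4.1941/2.4972 = 26.3 × 1.6796 = 44.1722 knots

44.2 knots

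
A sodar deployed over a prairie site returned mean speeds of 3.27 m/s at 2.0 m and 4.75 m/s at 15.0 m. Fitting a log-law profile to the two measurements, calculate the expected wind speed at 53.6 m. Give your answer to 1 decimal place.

Log law: V ∝ ln(z/z₀). From the pair, with r = V₁/V₂ = 0.68842,
ln z₀ = (ln z₁ − r·ln z₂)/(1 − r) = (0.6931 − 0.68842×2.7081)/0.31158 = -3.7587 → z₀ = 0.02331 m
V₃ = V₁ · ln(z₃/z₀)/ln(z₁/z₀) = 3.27 × 7.7402/4.4518 = 5.6854 m/s

5.7 m/s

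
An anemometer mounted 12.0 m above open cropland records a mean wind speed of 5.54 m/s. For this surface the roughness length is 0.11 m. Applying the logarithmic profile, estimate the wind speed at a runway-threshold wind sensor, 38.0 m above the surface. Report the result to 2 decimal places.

Log law: V(z) ∝ ln(z/z₀), so V₂/V₁ = ln(z₂/z₀) / ln(z₁/z₀).
ln(38.0/0.11) = 5.8449, ln(12.0/0.11) = 4.6922
V₂ = 5.54 × 5.8449/4.6922 = 5.54 × 1.2457 = 6.9010 m/s

6.90 m/s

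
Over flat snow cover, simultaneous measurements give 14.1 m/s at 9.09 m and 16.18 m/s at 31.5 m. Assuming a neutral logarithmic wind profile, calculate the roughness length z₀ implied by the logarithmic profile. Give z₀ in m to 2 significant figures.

Log law: V(z) ∝ ln(z/z₀). With r = V₁/V₂ = 14.1/16.18 = 0.87145,
r · ln(z₂/z₀) = ln(z₁/z₀) ⇒ ln z₀ = (ln z₁ − r·ln z₂)/(1 − r)
ln z₀ = (2.20717 − 0.87145×3.44999) / 0.12855 = -6.2177
z₀ = exp(-6.2177) = 0.001994 m

z₀ ≈ 0.0020 m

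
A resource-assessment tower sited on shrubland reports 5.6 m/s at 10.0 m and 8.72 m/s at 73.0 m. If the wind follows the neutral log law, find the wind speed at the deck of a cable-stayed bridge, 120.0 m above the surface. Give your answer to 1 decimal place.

Log law: V ∝ ln(z/z₀). From the pair, with r = V₁/V₂ = 0.64220,
ln z₀ = (ln z₁ − r·ln z₂)/(1 − r) = (2.3026 − 0.64220×4.2905)/0.35780 = -1.2654 → z₀ = 0.2821 m
V₃ = V₁ · ln(z₃/z₀)/ln(z₁/z₀) = 5.6 × 6.0529/3.5680 = 9.5001 m/s

9.5 m/s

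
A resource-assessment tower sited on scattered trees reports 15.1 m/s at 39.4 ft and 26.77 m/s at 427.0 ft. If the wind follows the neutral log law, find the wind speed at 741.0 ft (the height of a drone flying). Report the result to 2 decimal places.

29.47 m/s

Log law: V ∝ ln(z/z₀). From the pair, with r = V₁/V₂ = 0.56406,
ln z₀ = (ln z₁ − r·ln z₂)/(1 − r) = (3.6738 − 0.56406×6.0568)/0.43594 = 0.5903 → z₀ = 1.805 ft
V₃ = V₁ · ln(z₃/z₀)/ln(z₁/z₀) = 15.1 × 6.0177/3.0834 = 29.4694 m/s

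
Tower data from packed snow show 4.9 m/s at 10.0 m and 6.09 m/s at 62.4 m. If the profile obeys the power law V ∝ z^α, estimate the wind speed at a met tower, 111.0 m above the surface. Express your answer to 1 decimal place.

6.5 m/s

First find α: α = ln(V₂/V₁)/ln(z₂/z₁) = ln(6.09/4.9)/ln(62.4/10.0) = 0.21741/1.83098 = 0.1187
Extrapolate from 62.4 m to 111.0 m: V₃ = 6.09 × (111.0/62.4)^0.1187 = 6.09 × 1.0708 = 6.5211 m/s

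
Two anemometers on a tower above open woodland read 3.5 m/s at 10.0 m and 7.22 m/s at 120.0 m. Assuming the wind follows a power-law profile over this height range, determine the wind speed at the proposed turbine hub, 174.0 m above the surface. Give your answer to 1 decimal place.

First find α: α = ln(V₂/V₁)/ln(z₂/z₁) = ln(7.22/3.5)/ln(120.0/10.0) = 0.72409/2.48491 = 0.2914
Extrapolate from 120.0 m to 174.0 m: V₃ = 7.22 × (174.0/120.0)^0.2914 = 7.22 × 1.1144 = 8.0456 m/s

8.0 m/s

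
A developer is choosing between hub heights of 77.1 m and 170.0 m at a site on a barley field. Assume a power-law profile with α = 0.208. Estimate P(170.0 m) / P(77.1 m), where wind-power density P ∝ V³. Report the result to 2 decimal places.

1.64

Speed ratio: V_B/V_A = (z_B/z_A)^α = (170.0/77.1)^0.208 = (2.2049)^0.208 = 1.17876
Power-density ratio: P_B/P_A = (V_B/V_A)³ = (1.17876)³ = 1.63787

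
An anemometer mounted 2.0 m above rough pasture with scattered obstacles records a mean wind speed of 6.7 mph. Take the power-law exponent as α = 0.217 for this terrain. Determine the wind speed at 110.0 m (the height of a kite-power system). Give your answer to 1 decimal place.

16.0 mph

Power-law profile: V₂ = V₁ · (z₂/z₁)^α
V₂ = 6.7 × (110.0/2.0)^0.217 = 6.7 × (55.0000)^0.217
    = 6.7 × 2.3859 = 15.9858 mph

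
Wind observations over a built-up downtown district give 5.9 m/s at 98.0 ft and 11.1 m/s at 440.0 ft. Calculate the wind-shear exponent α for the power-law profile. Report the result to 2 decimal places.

Power law: V₂/V₁ = (z₂/z₁)^α ⇒ α = ln(V₂/V₁) / ln(z₂/z₁)
α = ln(11.1/5.9) / ln(440.0/98.0) = ln(1.8814) / ln(4.4898)
  = 0.63199 / 1.50181 = 0.42082

α ≈ 0.42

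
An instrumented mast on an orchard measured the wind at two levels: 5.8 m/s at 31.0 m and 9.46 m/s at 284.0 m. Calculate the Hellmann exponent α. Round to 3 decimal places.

α ≈ 0.221

Power law: V₂/V₁ = (z₂/z₁)^α ⇒ α = ln(V₂/V₁) / ln(z₂/z₁)
α = ln(9.46/5.8) / ln(284.0/31.0) = ln(1.6310) / ln(9.1613)
  = 0.48921 / 2.21499 = 0.22087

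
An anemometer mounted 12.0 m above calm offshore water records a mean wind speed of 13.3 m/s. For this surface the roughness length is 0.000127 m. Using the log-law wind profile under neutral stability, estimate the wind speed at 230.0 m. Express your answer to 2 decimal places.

Log law: V(z) ∝ ln(z/z₀), so V₂/V₁ = ln(z₂/z₀) / ln(z₁/z₀).
ln(230.0/0.000127) = 14.4094, ln(12.0/0.000127) = 11.4562
V₂ = 13.3 × 14.4094/11.4562 = 13.3 × 1.2578 = 16.7285 m/s

16.73 m/s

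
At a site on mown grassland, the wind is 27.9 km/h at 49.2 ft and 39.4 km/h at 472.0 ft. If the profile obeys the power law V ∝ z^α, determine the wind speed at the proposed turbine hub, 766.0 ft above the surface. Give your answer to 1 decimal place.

42.4 km/h

First find α: α = ln(V₂/V₁)/ln(z₂/z₁) = ln(39.4/27.9)/ln(472.0/49.2) = 0.34514/2.26109 = 0.1526
Extrapolate from 472.0 ft to 766.0 ft: V₃ = 39.4 × (766.0/472.0)^0.1526 = 39.4 × 1.0767 = 42.4224 km/h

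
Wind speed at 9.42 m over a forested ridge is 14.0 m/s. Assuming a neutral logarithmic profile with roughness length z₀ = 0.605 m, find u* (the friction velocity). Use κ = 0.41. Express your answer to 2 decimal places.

u* ≈ 2.09 m/s

Log law: V(z) = (u*/κ) · ln(z/z₀) ⇒ u* = κ · V / ln(z/z₀)
u* = 0.41 × 14.0 / ln(9.42/0.605) = 0.41 × 14.0 / 2.7454
   = 5.7400 / 2.7454 = 2.0908 m/s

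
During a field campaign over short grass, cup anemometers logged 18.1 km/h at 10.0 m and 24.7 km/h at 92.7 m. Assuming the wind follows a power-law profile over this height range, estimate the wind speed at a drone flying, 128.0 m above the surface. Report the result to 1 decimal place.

25.8 km/h

First find α: α = ln(V₂/V₁)/ln(z₂/z₁) = ln(24.7/18.1)/ln(92.7/10.0) = 0.31089/2.22678 = 0.1396
Extrapolate from 92.7 m to 128.0 m: V₃ = 24.7 × (128.0/92.7)^0.1396 = 24.7 × 1.0461 = 25.8381 km/h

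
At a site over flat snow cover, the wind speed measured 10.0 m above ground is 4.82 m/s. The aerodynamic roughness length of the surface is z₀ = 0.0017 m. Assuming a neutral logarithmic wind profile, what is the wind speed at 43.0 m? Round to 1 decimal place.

Log law: V(z) ∝ ln(z/z₀), so V₂/V₁ = ln(z₂/z₀) / ln(z₁/z₀).
ln(43.0/0.0017) = 10.1383, ln(10.0/0.0017) = 8.6797
V₂ = 4.82 × 10.1383/8.6797 = 4.82 × 1.1680 = 5.6300 m/s

5.6 m/s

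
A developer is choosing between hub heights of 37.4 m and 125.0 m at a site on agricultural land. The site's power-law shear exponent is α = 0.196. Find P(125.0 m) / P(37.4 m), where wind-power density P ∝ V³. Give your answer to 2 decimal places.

2.03

Speed ratio: V_B/V_A = (z_B/z_A)^α = (125.0/37.4)^0.196 = (3.3422)^0.196 = 1.26681
Power-density ratio: P_B/P_A = (V_B/V_A)³ = (1.26681)³ = 2.03299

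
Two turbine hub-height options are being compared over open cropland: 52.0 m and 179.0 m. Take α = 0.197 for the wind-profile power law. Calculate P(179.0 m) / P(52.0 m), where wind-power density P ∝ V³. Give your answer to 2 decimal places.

Speed ratio: V_B/V_A = (z_B/z_A)^α = (179.0/52.0)^0.197 = (3.4423)^0.197 = 1.27573
Power-density ratio: P_B/P_A = (V_B/V_A)³ = (1.27573)³ = 2.07624

2.08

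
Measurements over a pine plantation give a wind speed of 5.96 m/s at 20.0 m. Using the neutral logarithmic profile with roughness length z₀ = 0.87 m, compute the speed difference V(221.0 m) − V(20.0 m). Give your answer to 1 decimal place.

4.6 m/s

Log law: V₂ = V₁ · ln(z₂/z₀)/ln(z₁/z₀) = 5.96 × 5.5374/3.1350 = 10.5273 m/s
ΔV = 10.5273 − 5.96 = 4.5673 m/s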